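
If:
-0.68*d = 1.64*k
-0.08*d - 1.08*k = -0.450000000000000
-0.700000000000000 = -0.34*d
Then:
No Solution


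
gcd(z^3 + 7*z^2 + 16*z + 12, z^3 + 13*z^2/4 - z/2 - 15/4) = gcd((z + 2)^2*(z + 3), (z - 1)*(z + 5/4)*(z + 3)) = z + 3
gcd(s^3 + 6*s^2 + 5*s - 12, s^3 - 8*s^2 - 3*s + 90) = s + 3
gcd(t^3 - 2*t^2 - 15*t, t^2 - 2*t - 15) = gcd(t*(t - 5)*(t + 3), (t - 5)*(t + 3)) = t^2 - 2*t - 15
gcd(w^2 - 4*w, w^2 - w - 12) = w - 4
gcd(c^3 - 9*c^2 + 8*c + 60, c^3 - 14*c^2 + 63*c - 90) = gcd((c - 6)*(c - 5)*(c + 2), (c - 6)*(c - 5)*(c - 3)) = c^2 - 11*c + 30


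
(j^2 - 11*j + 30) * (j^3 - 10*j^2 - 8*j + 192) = j^5 - 21*j^4 + 132*j^3 - 20*j^2 - 2352*j + 5760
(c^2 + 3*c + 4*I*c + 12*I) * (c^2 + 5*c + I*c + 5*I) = c^4 + 8*c^3 + 5*I*c^3 + 11*c^2 + 40*I*c^2 - 32*c + 75*I*c - 60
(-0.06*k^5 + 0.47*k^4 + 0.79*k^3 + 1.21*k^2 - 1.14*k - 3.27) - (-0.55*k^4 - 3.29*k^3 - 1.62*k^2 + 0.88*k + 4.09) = -0.06*k^5 + 1.02*k^4 + 4.08*k^3 + 2.83*k^2 - 2.02*k - 7.36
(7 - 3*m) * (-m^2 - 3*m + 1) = 3*m^3 + 2*m^2 - 24*m + 7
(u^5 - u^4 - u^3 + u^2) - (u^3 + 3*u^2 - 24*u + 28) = u^5 - u^4 - 2*u^3 - 2*u^2 + 24*u - 28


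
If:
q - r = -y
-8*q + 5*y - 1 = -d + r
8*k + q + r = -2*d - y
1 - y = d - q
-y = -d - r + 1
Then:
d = 1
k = -1/4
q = 0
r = 0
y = 0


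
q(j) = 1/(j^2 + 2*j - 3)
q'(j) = (-2*j - 2)/(j^2 + 2*j - 3)^2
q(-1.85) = -0.31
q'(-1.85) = 0.16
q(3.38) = 0.07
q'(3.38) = -0.04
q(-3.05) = 4.94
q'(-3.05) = 99.98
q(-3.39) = 0.58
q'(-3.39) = 1.63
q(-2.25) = -0.41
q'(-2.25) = 0.42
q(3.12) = 0.08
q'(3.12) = -0.05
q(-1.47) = -0.26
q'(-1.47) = 0.07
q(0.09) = -0.36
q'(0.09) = -0.28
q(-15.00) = 0.01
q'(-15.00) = 0.00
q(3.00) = 0.08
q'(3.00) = -0.06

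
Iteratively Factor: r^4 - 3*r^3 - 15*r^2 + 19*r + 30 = (r - 2)*(r^3 - r^2 - 17*r - 15) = (r - 2)*(r + 3)*(r^2 - 4*r - 5) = (r - 2)*(r + 1)*(r + 3)*(r - 5)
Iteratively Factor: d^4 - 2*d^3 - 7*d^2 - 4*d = (d + 1)*(d^3 - 3*d^2 - 4*d) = d*(d + 1)*(d^2 - 3*d - 4) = d*(d + 1)^2*(d - 4)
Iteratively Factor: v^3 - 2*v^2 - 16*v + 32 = (v + 4)*(v^2 - 6*v + 8) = (v - 2)*(v + 4)*(v - 4)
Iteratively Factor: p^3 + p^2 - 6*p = (p + 3)*(p^2 - 2*p) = (p - 2)*(p + 3)*(p)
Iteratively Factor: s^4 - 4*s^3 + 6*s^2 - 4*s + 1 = (s - 1)*(s^3 - 3*s^2 + 3*s - 1) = (s - 1)^2*(s^2 - 2*s + 1) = (s - 1)^3*(s - 1)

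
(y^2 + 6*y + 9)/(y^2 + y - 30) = (y^2 + 6*y + 9)/(y^2 + y - 30)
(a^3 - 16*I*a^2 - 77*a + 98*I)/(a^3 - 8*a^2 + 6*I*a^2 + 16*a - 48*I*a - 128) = (a^2 - 14*I*a - 49)/(a^2 + 8*a*(-1 + I) - 64*I)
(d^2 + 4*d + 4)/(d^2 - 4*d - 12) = (d + 2)/(d - 6)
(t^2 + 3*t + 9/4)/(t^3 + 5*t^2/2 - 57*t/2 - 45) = (t + 3/2)/(t^2 + t - 30)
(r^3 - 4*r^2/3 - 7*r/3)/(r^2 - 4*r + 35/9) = 3*r*(r + 1)/(3*r - 5)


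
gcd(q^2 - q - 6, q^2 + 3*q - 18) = q - 3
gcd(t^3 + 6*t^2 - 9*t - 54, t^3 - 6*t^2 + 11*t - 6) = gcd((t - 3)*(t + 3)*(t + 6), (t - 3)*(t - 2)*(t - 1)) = t - 3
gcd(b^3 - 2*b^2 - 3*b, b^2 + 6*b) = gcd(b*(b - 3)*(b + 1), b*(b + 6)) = b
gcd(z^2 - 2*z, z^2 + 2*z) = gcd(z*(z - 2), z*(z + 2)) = z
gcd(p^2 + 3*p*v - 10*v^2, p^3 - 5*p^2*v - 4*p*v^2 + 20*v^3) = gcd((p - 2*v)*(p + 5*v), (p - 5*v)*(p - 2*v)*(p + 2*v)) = p - 2*v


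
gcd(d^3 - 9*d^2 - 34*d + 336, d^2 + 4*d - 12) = d + 6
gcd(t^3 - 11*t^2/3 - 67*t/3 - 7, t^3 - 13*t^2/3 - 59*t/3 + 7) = t^2 - 4*t - 21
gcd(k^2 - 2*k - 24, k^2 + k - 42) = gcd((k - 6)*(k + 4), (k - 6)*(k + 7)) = k - 6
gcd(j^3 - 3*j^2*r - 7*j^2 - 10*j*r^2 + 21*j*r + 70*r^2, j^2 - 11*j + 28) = j - 7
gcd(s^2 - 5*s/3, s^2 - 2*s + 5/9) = s - 5/3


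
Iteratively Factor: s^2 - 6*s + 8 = (s - 4)*(s - 2)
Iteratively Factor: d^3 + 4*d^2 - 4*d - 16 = (d - 2)*(d^2 + 6*d + 8) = (d - 2)*(d + 2)*(d + 4)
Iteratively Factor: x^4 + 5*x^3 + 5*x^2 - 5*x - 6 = (x + 1)*(x^3 + 4*x^2 + x - 6) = (x + 1)*(x + 2)*(x^2 + 2*x - 3) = (x - 1)*(x + 1)*(x + 2)*(x + 3)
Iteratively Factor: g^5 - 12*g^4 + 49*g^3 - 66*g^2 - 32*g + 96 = (g - 3)*(g^4 - 9*g^3 + 22*g^2 - 32) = (g - 3)*(g - 2)*(g^3 - 7*g^2 + 8*g + 16) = (g - 4)*(g - 3)*(g - 2)*(g^2 - 3*g - 4) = (g - 4)*(g - 3)*(g - 2)*(g + 1)*(g - 4)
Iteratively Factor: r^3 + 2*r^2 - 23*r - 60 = (r + 3)*(r^2 - r - 20) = (r + 3)*(r + 4)*(r - 5)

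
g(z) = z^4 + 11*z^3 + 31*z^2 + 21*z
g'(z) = 4*z^3 + 33*z^2 + 62*z + 21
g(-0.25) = -3.48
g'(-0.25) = 7.50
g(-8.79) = 709.67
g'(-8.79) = -690.87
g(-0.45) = -4.13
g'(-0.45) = -0.58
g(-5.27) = -88.37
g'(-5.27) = 25.31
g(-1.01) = 0.12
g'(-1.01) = -12.08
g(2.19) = 333.21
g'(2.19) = 357.07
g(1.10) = 76.72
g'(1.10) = 134.45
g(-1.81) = 9.05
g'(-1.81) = -6.83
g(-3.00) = 0.00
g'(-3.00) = 24.00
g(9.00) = 17280.00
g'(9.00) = 6168.00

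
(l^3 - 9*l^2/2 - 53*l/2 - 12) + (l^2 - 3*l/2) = l^3 - 7*l^2/2 - 28*l - 12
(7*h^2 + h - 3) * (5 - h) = -7*h^3 + 34*h^2 + 8*h - 15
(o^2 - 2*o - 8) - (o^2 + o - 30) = 22 - 3*o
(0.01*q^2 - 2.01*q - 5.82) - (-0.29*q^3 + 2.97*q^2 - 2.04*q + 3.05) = 0.29*q^3 - 2.96*q^2 + 0.0300000000000002*q - 8.87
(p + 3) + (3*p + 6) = 4*p + 9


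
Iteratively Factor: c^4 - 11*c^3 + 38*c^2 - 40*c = (c)*(c^3 - 11*c^2 + 38*c - 40) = c*(c - 2)*(c^2 - 9*c + 20) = c*(c - 5)*(c - 2)*(c - 4)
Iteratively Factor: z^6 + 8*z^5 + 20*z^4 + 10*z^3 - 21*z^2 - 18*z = (z + 1)*(z^5 + 7*z^4 + 13*z^3 - 3*z^2 - 18*z) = z*(z + 1)*(z^4 + 7*z^3 + 13*z^2 - 3*z - 18) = z*(z + 1)*(z + 3)*(z^3 + 4*z^2 + z - 6) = z*(z + 1)*(z + 3)^2*(z^2 + z - 2) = z*(z + 1)*(z + 2)*(z + 3)^2*(z - 1)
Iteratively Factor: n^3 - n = (n - 1)*(n^2 + n) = n*(n - 1)*(n + 1)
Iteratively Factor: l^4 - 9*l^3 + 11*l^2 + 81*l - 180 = (l - 3)*(l^3 - 6*l^2 - 7*l + 60) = (l - 3)*(l + 3)*(l^2 - 9*l + 20) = (l - 4)*(l - 3)*(l + 3)*(l - 5)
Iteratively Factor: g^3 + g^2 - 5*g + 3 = (g - 1)*(g^2 + 2*g - 3) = (g - 1)*(g + 3)*(g - 1)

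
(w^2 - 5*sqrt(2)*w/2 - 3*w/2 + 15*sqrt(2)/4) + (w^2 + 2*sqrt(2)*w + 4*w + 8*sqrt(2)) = 2*w^2 - sqrt(2)*w/2 + 5*w/2 + 47*sqrt(2)/4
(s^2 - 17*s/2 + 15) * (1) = s^2 - 17*s/2 + 15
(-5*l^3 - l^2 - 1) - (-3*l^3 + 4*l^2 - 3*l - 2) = -2*l^3 - 5*l^2 + 3*l + 1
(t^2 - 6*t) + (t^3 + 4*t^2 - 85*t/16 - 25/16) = t^3 + 5*t^2 - 181*t/16 - 25/16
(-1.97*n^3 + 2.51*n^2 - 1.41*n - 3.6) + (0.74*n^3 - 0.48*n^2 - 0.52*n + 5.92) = -1.23*n^3 + 2.03*n^2 - 1.93*n + 2.32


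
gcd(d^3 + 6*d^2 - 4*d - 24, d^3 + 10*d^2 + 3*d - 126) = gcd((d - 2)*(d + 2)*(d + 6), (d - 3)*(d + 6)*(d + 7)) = d + 6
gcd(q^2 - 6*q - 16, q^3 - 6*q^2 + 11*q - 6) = 1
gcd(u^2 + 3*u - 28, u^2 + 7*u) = u + 7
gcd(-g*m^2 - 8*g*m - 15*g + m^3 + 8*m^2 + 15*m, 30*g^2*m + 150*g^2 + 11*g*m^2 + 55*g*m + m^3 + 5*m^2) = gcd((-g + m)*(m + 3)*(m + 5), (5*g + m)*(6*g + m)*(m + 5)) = m + 5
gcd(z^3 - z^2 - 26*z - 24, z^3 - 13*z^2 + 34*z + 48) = z^2 - 5*z - 6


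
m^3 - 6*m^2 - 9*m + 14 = (m - 7)*(m - 1)*(m + 2)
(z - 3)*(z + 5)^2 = z^3 + 7*z^2 - 5*z - 75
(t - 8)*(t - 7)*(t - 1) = t^3 - 16*t^2 + 71*t - 56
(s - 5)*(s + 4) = s^2 - s - 20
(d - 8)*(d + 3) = d^2 - 5*d - 24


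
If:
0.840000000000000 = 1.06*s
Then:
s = 0.79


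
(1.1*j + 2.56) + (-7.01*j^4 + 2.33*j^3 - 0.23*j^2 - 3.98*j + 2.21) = -7.01*j^4 + 2.33*j^3 - 0.23*j^2 - 2.88*j + 4.77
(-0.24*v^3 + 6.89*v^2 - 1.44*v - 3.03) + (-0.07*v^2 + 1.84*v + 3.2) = -0.24*v^3 + 6.82*v^2 + 0.4*v + 0.17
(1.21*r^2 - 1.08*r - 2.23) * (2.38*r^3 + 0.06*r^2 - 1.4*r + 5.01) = 2.8798*r^5 - 2.4978*r^4 - 7.0662*r^3 + 7.4403*r^2 - 2.2888*r - 11.1723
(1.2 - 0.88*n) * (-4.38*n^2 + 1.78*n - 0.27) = 3.8544*n^3 - 6.8224*n^2 + 2.3736*n - 0.324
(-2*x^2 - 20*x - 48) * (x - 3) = -2*x^3 - 14*x^2 + 12*x + 144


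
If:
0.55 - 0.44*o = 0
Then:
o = 1.25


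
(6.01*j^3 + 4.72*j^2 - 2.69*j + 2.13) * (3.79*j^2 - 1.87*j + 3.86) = 22.7779*j^5 + 6.6501*j^4 + 4.1771*j^3 + 31.3222*j^2 - 14.3665*j + 8.2218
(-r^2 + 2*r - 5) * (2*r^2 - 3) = -2*r^4 + 4*r^3 - 7*r^2 - 6*r + 15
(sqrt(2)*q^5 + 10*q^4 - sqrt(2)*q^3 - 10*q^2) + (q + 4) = sqrt(2)*q^5 + 10*q^4 - sqrt(2)*q^3 - 10*q^2 + q + 4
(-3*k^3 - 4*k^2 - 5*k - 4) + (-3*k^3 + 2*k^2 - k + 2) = -6*k^3 - 2*k^2 - 6*k - 2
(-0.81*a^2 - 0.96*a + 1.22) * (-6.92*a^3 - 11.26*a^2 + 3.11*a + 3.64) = 5.6052*a^5 + 15.7638*a^4 - 0.151899999999999*a^3 - 19.6712*a^2 + 0.299799999999999*a + 4.4408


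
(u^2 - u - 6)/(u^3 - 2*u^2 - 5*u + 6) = 1/(u - 1)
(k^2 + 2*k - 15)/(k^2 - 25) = (k - 3)/(k - 5)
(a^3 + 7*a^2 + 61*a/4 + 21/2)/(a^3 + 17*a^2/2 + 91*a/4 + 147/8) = 2*(a + 2)/(2*a + 7)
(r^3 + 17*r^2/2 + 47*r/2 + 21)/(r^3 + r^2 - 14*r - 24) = (r + 7/2)/(r - 4)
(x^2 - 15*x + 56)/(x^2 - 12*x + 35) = (x - 8)/(x - 5)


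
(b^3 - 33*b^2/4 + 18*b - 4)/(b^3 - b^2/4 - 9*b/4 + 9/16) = 4*(b^2 - 8*b + 16)/(4*b^2 - 9)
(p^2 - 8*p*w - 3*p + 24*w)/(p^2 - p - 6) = (p - 8*w)/(p + 2)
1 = 1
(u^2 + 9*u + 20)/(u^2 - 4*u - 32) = (u + 5)/(u - 8)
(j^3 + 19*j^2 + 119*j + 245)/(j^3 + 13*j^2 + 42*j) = (j^2 + 12*j + 35)/(j*(j + 6))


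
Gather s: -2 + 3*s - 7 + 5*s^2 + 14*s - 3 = 5*s^2 + 17*s - 12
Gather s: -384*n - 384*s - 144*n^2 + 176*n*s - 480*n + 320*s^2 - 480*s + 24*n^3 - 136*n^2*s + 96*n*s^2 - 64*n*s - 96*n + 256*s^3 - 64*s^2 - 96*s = 24*n^3 - 144*n^2 - 960*n + 256*s^3 + s^2*(96*n + 256) + s*(-136*n^2 + 112*n - 960)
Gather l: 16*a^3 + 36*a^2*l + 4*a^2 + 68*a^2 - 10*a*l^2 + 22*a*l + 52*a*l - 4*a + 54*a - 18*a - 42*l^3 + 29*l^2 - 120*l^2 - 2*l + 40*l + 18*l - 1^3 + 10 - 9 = 16*a^3 + 72*a^2 + 32*a - 42*l^3 + l^2*(-10*a - 91) + l*(36*a^2 + 74*a + 56)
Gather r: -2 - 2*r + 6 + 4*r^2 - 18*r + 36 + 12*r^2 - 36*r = 16*r^2 - 56*r + 40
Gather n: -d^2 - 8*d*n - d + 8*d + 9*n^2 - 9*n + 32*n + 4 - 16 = -d^2 + 7*d + 9*n^2 + n*(23 - 8*d) - 12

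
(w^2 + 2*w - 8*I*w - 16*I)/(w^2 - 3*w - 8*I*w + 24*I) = (w + 2)/(w - 3)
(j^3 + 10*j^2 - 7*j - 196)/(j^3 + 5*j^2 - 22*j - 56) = (j + 7)/(j + 2)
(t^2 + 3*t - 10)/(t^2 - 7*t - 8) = (-t^2 - 3*t + 10)/(-t^2 + 7*t + 8)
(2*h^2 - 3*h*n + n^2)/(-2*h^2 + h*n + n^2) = (-2*h + n)/(2*h + n)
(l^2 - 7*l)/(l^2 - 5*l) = (l - 7)/(l - 5)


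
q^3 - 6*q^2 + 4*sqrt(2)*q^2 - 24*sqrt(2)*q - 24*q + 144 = (q - 6)*(q - 2*sqrt(2))*(q + 6*sqrt(2))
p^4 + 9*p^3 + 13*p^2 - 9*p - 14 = (p - 1)*(p + 1)*(p + 2)*(p + 7)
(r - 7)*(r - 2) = r^2 - 9*r + 14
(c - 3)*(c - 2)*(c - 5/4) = c^3 - 25*c^2/4 + 49*c/4 - 15/2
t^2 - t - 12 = (t - 4)*(t + 3)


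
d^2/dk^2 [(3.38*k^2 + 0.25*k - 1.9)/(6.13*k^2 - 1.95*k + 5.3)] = (99.59411*k^3 - 1087.25358*k^2 + 87.5364*k + 304.0646)/(230.346397*k^6 - 219.824865*k^5 + 667.400685*k^4 - 387.536175*k^3 + 577.03485*k^2 - 164.3265*k + 148.877)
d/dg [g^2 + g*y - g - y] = 2*g + y - 1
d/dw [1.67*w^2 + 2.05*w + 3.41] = 3.34*w + 2.05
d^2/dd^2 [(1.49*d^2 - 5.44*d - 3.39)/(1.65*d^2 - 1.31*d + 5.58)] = (-23.17953*d^3 - 137.68623*d^2 + 344.48139*d + 64.04415)/(4.492125*d^6 - 10.699425*d^5 + 54.069345*d^4 - 74.615111*d^3 + 182.852694*d^2 - 122.366052*d + 173.741112)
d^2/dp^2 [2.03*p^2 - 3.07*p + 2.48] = 4.06000000000000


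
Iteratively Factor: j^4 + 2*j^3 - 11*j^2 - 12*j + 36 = (j + 3)*(j^3 - j^2 - 8*j + 12) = (j - 2)*(j + 3)*(j^2 + j - 6) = (j - 2)*(j + 3)^2*(j - 2)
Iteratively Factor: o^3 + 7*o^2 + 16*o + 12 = (o + 2)*(o^2 + 5*o + 6) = (o + 2)*(o + 3)*(o + 2)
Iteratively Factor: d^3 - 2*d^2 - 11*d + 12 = (d - 4)*(d^2 + 2*d - 3) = (d - 4)*(d + 3)*(d - 1)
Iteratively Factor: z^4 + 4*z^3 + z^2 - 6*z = (z)*(z^3 + 4*z^2 + z - 6) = z*(z + 3)*(z^2 + z - 2) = z*(z - 1)*(z + 3)*(z + 2)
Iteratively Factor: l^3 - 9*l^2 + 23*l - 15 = (l - 1)*(l^2 - 8*l + 15) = (l - 3)*(l - 1)*(l - 5)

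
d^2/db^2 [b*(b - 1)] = 2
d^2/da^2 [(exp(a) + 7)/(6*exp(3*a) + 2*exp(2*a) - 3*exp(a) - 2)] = (144*exp(6*a) + 2304*exp(5*a) + 1000*exp(4*a) + 22*exp(3*a) + 654*exp(2*a) + 169*exp(a) - 38)*exp(a)/(216*exp(9*a) + 216*exp(8*a) - 252*exp(7*a) - 424*exp(6*a) - 18*exp(5*a) + 246*exp(4*a) + 117*exp(3*a) - 30*exp(2*a) - 36*exp(a) - 8)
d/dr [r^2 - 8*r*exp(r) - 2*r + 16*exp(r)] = -8*r*exp(r) + 2*r + 8*exp(r) - 2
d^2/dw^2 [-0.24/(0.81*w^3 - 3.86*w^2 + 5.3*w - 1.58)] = ((1.1664*w - 1.8528)*(0.81*w^3 - 3.86*w^2 + 5.3*w - 1.58) - 0.24*(2.43*w^2 - 7.72*w + 5.3)*(4.86*w^2 - 15.44*w + 10.6))/(0.81*w^3 - 3.86*w^2 + 5.3*w - 1.58)^3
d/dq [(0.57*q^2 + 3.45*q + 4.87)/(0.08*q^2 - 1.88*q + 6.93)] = (-1.3476*q^2 + 7.121*q + 33.0641)/(0.0064*q^4 - 0.3008*q^3 + 4.6432*q^2 - 26.0568*q + 48.0249)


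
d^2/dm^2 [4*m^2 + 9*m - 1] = 8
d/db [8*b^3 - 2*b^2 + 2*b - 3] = 24*b^2 - 4*b + 2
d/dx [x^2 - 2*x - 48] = 2*x - 2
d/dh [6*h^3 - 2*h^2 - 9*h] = 18*h^2 - 4*h - 9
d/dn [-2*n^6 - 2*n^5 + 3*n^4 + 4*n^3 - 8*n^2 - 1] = 2*n*(-6*n^4 - 5*n^3 + 6*n^2 + 6*n - 8)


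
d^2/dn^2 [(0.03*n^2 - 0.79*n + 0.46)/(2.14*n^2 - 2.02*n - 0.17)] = (-4.44089209850063e-16*n^4 - 6.9764*n^3 + 12.70518*n^2 - 13.65534*n + 4.63297)/(9.800344*n^6 - 27.752376*n^5 + 23.860572*n^4 - 3.833152*n^3 - 1.895466*n^2 - 0.175134*n - 0.004913)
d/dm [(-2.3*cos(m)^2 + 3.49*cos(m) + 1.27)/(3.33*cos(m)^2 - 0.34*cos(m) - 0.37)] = (10.8397*cos(m)^2 + 6.7562*cos(m) + 0.8595)*sin(m)/(11.0889*cos(m)^4 - 2.2644*cos(m)^3 - 2.3486*cos(m)^2 + 0.2516*cos(m) + 0.1369)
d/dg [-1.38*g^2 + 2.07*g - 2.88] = 2.07 - 2.76*g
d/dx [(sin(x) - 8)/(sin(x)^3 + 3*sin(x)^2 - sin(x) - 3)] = (-2*sin(x)^3 + 21*sin(x)^2 + 48*sin(x) - 11)/((sin(x) + 3)^2*cos(x)^3)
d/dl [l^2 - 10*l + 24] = 2*l - 10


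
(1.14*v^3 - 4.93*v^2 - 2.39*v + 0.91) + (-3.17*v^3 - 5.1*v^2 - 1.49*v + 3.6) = -2.03*v^3 - 10.03*v^2 - 3.88*v + 4.51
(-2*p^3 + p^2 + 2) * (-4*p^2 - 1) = 8*p^5 - 4*p^4 + 2*p^3 - 9*p^2 - 2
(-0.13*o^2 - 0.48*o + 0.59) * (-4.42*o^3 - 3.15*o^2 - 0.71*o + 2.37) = 0.5746*o^5 + 2.5311*o^4 - 1.0035*o^3 - 1.8258*o^2 - 1.5565*o + 1.3983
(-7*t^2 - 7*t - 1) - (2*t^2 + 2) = -9*t^2 - 7*t - 3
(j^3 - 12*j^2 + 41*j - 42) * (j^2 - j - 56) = j^5 - 13*j^4 - 3*j^3 + 589*j^2 - 2254*j + 2352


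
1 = 1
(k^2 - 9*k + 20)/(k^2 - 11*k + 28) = (k - 5)/(k - 7)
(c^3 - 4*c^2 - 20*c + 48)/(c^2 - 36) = (c^2 + 2*c - 8)/(c + 6)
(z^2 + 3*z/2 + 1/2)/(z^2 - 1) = (z + 1/2)/(z - 1)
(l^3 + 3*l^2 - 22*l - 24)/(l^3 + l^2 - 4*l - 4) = (l^2 + 2*l - 24)/(l^2 - 4)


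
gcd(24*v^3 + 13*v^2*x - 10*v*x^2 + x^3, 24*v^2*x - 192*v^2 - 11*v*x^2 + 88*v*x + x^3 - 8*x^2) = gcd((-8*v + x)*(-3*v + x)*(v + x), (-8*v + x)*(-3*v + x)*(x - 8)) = 24*v^2 - 11*v*x + x^2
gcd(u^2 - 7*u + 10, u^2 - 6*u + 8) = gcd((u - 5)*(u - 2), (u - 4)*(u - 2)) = u - 2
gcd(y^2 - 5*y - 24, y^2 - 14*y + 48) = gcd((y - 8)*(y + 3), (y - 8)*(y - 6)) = y - 8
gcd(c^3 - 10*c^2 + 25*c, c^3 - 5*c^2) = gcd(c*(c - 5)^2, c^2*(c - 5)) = c^2 - 5*c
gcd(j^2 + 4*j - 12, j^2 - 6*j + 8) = j - 2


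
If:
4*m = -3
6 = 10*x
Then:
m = -3/4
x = 3/5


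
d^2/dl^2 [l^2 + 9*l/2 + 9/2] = 2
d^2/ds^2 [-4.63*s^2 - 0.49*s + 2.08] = -9.26000000000000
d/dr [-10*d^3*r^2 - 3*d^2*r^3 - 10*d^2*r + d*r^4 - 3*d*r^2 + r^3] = -20*d^3*r - 9*d^2*r^2 - 10*d^2 + 4*d*r^3 - 6*d*r + 3*r^2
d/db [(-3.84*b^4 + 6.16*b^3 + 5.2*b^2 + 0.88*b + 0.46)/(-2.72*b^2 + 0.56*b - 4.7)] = (20.8896*b^5 - 23.2064*b^4 + 79.0912*b^3 - 81.5504*b^2 - 46.3776*b - 4.3936)/(7.3984*b^4 - 3.0464*b^3 + 25.8816*b^2 - 5.264*b + 22.09)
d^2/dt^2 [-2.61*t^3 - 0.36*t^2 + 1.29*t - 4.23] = -15.66*t - 0.72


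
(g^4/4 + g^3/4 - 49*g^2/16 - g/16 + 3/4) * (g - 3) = g^5/4 - g^4/2 - 61*g^3/16 + 73*g^2/8 + 15*g/16 - 9/4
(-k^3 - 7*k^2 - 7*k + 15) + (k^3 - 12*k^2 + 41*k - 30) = -19*k^2 + 34*k - 15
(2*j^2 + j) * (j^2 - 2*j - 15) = 2*j^4 - 3*j^3 - 32*j^2 - 15*j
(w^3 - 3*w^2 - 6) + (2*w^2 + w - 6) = w^3 - w^2 + w - 12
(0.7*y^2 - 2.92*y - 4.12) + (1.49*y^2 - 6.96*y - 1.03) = 2.19*y^2 - 9.88*y - 5.15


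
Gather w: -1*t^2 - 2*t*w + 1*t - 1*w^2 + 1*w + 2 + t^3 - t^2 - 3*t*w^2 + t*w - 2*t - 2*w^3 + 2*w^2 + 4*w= t^3 - 2*t^2 - t - 2*w^3 + w^2*(1 - 3*t) + w*(5 - t) + 2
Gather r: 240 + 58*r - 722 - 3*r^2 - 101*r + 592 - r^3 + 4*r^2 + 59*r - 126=-r^3 + r^2 + 16*r - 16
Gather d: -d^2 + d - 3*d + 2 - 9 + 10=-d^2 - 2*d + 3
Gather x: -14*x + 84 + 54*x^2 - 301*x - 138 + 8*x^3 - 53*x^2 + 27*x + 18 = 8*x^3 + x^2 - 288*x - 36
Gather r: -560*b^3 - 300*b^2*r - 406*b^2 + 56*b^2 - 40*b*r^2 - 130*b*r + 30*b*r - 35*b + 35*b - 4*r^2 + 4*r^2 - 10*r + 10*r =-560*b^3 - 350*b^2 - 40*b*r^2 + r*(-300*b^2 - 100*b)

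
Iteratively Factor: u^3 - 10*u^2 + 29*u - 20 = (u - 5)*(u^2 - 5*u + 4) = (u - 5)*(u - 1)*(u - 4)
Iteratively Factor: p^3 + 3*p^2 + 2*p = (p + 1)*(p^2 + 2*p) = p*(p + 1)*(p + 2)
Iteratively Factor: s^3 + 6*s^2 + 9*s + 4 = (s + 4)*(s^2 + 2*s + 1) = (s + 1)*(s + 4)*(s + 1)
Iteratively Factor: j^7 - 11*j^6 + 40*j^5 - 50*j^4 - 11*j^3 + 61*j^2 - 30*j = (j - 3)*(j^6 - 8*j^5 + 16*j^4 - 2*j^3 - 17*j^2 + 10*j) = (j - 3)*(j - 2)*(j^5 - 6*j^4 + 4*j^3 + 6*j^2 - 5*j) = (j - 3)*(j - 2)*(j + 1)*(j^4 - 7*j^3 + 11*j^2 - 5*j) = (j - 3)*(j - 2)*(j - 1)*(j + 1)*(j^3 - 6*j^2 + 5*j) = j*(j - 3)*(j - 2)*(j - 1)*(j + 1)*(j^2 - 6*j + 5) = j*(j - 5)*(j - 3)*(j - 2)*(j - 1)*(j + 1)*(j - 1)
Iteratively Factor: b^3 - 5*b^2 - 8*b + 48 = (b - 4)*(b^2 - b - 12) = (b - 4)^2*(b + 3)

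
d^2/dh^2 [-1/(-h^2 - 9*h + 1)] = 2*(-h^2 - 9*h + (2*h + 9)^2 + 1)/(h^2 + 9*h - 1)^3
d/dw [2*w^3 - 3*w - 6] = 6*w^2 - 3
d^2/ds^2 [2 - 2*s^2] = -4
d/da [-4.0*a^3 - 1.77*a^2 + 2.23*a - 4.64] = -12.0*a^2 - 3.54*a + 2.23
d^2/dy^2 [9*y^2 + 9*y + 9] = 18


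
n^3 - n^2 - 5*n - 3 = (n - 3)*(n + 1)^2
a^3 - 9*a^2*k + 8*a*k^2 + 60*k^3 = (a - 6*k)*(a - 5*k)*(a + 2*k)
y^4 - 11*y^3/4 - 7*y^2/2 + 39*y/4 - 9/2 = (y - 3)*(y - 1)*(y - 3/4)*(y + 2)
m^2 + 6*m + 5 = (m + 1)*(m + 5)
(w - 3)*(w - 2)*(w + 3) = w^3 - 2*w^2 - 9*w + 18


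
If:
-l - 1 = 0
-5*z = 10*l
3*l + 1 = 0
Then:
No Solution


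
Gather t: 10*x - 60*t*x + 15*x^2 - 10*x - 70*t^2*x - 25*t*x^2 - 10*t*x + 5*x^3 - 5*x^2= -70*t^2*x + t*(-25*x^2 - 70*x) + 5*x^3 + 10*x^2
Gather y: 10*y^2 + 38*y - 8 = 10*y^2 + 38*y - 8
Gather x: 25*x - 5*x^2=-5*x^2 + 25*x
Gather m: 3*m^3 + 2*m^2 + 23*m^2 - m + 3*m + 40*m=3*m^3 + 25*m^2 + 42*m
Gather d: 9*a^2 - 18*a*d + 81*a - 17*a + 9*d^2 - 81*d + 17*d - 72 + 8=9*a^2 + 64*a + 9*d^2 + d*(-18*a - 64) - 64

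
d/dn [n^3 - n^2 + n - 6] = 3*n^2 - 2*n + 1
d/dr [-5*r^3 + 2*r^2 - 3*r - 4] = -15*r^2 + 4*r - 3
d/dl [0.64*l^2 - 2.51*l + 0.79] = 1.28*l - 2.51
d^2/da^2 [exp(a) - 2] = exp(a)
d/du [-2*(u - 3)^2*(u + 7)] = -6*u^2 - 4*u + 66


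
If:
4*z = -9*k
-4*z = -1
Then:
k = -1/9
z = 1/4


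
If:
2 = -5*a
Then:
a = -2/5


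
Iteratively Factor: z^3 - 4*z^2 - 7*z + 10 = (z - 5)*(z^2 + z - 2) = (z - 5)*(z - 1)*(z + 2)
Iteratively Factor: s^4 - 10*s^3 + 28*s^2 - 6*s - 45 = (s - 3)*(s^3 - 7*s^2 + 7*s + 15) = (s - 3)^2*(s^2 - 4*s - 5) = (s - 3)^2*(s + 1)*(s - 5)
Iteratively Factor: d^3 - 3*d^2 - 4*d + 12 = (d - 2)*(d^2 - d - 6) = (d - 3)*(d - 2)*(d + 2)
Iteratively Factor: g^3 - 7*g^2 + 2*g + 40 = (g - 5)*(g^2 - 2*g - 8) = (g - 5)*(g + 2)*(g - 4)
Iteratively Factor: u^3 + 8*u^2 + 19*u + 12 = (u + 1)*(u^2 + 7*u + 12) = (u + 1)*(u + 3)*(u + 4)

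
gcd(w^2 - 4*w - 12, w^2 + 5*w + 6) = w + 2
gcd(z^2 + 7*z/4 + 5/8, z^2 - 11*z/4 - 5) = z + 5/4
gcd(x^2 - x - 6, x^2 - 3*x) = x - 3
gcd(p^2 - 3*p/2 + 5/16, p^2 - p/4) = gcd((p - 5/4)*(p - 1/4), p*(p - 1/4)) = p - 1/4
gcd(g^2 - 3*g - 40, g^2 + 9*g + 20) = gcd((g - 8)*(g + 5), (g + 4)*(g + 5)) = g + 5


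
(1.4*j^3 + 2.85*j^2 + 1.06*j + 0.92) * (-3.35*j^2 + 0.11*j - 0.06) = -4.69*j^5 - 9.3935*j^4 - 3.3215*j^3 - 3.1364*j^2 + 0.0376*j - 0.0552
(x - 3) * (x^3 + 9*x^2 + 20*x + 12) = x^4 + 6*x^3 - 7*x^2 - 48*x - 36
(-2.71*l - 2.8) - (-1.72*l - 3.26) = 0.46 - 0.99*l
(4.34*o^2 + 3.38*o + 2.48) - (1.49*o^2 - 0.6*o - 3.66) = 2.85*o^2 + 3.98*o + 6.14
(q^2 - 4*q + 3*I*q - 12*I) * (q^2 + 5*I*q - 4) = q^4 - 4*q^3 + 8*I*q^3 - 19*q^2 - 32*I*q^2 + 76*q - 12*I*q + 48*I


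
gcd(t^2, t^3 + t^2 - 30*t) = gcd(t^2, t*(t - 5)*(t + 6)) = t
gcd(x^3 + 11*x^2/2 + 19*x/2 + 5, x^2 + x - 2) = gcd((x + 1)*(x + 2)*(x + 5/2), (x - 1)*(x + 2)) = x + 2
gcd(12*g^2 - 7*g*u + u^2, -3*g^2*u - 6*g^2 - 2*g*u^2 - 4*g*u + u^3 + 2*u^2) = -3*g + u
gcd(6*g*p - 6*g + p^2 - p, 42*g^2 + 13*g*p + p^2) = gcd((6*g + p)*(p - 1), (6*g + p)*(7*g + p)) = 6*g + p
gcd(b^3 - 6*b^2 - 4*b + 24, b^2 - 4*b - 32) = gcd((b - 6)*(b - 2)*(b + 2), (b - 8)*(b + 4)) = 1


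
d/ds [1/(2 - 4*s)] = (2*s - 1)^(-2)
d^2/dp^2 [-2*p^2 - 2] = -4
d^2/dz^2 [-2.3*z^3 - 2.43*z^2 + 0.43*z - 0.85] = -13.8*z - 4.86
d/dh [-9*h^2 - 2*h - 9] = -18*h - 2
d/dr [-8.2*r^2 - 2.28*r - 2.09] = -16.4*r - 2.28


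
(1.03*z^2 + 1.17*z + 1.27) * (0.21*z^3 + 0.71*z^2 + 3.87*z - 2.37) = 0.2163*z^5 + 0.977*z^4 + 5.0835*z^3 + 2.9885*z^2 + 2.142*z - 3.0099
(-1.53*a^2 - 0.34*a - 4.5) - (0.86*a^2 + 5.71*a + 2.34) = -2.39*a^2 - 6.05*a - 6.84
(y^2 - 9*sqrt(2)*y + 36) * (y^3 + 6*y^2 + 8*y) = y^5 - 9*sqrt(2)*y^4 + 6*y^4 - 54*sqrt(2)*y^3 + 44*y^3 - 72*sqrt(2)*y^2 + 216*y^2 + 288*y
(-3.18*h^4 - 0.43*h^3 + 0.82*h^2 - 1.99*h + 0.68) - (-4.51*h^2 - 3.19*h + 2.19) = -3.18*h^4 - 0.43*h^3 + 5.33*h^2 + 1.2*h - 1.51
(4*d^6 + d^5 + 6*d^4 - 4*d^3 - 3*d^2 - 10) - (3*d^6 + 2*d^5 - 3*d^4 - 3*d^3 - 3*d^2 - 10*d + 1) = d^6 - d^5 + 9*d^4 - d^3 + 10*d - 11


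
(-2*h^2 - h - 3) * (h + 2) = -2*h^3 - 5*h^2 - 5*h - 6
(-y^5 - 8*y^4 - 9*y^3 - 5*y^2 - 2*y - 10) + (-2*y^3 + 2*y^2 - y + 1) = -y^5 - 8*y^4 - 11*y^3 - 3*y^2 - 3*y - 9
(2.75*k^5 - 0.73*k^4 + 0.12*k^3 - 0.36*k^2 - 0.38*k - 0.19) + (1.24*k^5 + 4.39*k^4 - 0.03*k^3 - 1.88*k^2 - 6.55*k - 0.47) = 3.99*k^5 + 3.66*k^4 + 0.09*k^3 - 2.24*k^2 - 6.93*k - 0.66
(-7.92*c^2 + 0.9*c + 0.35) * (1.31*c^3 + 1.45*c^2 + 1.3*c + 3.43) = -10.3752*c^5 - 10.305*c^4 - 8.5325*c^3 - 25.4881*c^2 + 3.542*c + 1.2005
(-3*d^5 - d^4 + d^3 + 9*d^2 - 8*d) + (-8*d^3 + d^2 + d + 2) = -3*d^5 - d^4 - 7*d^3 + 10*d^2 - 7*d + 2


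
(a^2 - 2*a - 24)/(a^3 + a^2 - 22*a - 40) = (a - 6)/(a^2 - 3*a - 10)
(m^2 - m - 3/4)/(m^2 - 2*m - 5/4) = (2*m - 3)/(2*m - 5)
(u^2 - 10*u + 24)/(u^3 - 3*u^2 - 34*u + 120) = (u - 6)/(u^2 + u - 30)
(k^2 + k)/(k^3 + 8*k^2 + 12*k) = (k + 1)/(k^2 + 8*k + 12)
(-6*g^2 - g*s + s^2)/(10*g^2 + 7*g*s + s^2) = (-3*g + s)/(5*g + s)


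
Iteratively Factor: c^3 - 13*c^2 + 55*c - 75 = (c - 5)*(c^2 - 8*c + 15) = (c - 5)*(c - 3)*(c - 5)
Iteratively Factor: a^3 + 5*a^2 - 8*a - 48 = (a - 3)*(a^2 + 8*a + 16) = (a - 3)*(a + 4)*(a + 4)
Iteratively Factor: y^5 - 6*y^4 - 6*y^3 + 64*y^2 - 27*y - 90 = (y + 1)*(y^4 - 7*y^3 + y^2 + 63*y - 90) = (y - 2)*(y + 1)*(y^3 - 5*y^2 - 9*y + 45) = (y - 5)*(y - 2)*(y + 1)*(y^2 - 9) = (y - 5)*(y - 3)*(y - 2)*(y + 1)*(y + 3)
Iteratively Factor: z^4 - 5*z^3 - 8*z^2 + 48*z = (z)*(z^3 - 5*z^2 - 8*z + 48) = z*(z + 3)*(z^2 - 8*z + 16) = z*(z - 4)*(z + 3)*(z - 4)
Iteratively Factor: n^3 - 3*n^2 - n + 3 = (n - 1)*(n^2 - 2*n - 3) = (n - 3)*(n - 1)*(n + 1)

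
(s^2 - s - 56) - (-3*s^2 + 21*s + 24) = 4*s^2 - 22*s - 80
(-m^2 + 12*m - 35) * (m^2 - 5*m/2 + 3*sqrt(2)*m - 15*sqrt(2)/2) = -m^4 - 3*sqrt(2)*m^3 + 29*m^3/2 - 65*m^2 + 87*sqrt(2)*m^2/2 - 195*sqrt(2)*m + 175*m/2 + 525*sqrt(2)/2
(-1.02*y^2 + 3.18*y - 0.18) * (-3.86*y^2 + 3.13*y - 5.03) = 3.9372*y^4 - 15.4674*y^3 + 15.7788*y^2 - 16.5588*y + 0.9054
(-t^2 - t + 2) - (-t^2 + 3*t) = 2 - 4*t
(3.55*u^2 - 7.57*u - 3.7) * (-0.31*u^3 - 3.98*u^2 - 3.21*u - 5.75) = -1.1005*u^5 - 11.7823*u^4 + 19.8801*u^3 + 18.6132*u^2 + 55.4045*u + 21.275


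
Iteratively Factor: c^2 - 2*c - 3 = (c + 1)*(c - 3)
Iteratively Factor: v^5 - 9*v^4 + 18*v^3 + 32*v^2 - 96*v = (v - 4)*(v^4 - 5*v^3 - 2*v^2 + 24*v) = v*(v - 4)*(v^3 - 5*v^2 - 2*v + 24) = v*(v - 4)^2*(v^2 - v - 6) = v*(v - 4)^2*(v + 2)*(v - 3)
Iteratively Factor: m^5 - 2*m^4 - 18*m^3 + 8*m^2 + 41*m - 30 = (m + 2)*(m^4 - 4*m^3 - 10*m^2 + 28*m - 15) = (m - 5)*(m + 2)*(m^3 + m^2 - 5*m + 3) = (m - 5)*(m - 1)*(m + 2)*(m^2 + 2*m - 3) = (m - 5)*(m - 1)*(m + 2)*(m + 3)*(m - 1)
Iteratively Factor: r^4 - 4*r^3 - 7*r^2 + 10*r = (r - 5)*(r^3 + r^2 - 2*r) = r*(r - 5)*(r^2 + r - 2) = r*(r - 5)*(r - 1)*(r + 2)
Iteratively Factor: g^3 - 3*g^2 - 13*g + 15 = (g - 5)*(g^2 + 2*g - 3) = (g - 5)*(g + 3)*(g - 1)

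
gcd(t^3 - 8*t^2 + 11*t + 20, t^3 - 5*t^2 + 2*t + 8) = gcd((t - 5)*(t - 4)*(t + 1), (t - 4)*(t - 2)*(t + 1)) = t^2 - 3*t - 4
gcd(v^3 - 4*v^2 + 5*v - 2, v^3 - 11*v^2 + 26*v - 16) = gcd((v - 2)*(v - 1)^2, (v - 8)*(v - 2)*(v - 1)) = v^2 - 3*v + 2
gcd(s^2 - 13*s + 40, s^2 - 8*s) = s - 8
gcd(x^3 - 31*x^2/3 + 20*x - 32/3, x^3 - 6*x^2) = 1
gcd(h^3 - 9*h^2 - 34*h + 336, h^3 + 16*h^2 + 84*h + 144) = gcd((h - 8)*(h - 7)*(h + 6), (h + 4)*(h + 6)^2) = h + 6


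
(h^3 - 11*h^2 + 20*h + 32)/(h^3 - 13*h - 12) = (h - 8)/(h + 3)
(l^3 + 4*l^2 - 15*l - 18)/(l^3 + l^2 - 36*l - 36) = (l - 3)/(l - 6)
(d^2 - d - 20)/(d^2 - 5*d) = (d + 4)/d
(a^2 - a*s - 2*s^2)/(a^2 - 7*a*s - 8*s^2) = (-a + 2*s)/(-a + 8*s)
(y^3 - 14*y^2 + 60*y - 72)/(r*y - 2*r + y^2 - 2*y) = (y^2 - 12*y + 36)/(r + y)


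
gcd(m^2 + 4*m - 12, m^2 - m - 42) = m + 6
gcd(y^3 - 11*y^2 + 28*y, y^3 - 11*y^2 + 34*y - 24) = y - 4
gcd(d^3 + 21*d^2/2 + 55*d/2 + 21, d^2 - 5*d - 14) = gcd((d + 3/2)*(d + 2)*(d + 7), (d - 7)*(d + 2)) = d + 2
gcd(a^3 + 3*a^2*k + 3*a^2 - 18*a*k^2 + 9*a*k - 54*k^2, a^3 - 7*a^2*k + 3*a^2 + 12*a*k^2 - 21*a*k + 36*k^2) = a^2 - 3*a*k + 3*a - 9*k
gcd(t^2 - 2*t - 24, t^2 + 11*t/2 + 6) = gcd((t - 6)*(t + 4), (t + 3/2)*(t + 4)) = t + 4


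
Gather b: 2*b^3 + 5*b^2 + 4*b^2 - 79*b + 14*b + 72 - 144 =2*b^3 + 9*b^2 - 65*b - 72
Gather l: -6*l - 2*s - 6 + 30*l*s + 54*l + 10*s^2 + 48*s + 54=l*(30*s + 48) + 10*s^2 + 46*s + 48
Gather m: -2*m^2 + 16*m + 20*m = -2*m^2 + 36*m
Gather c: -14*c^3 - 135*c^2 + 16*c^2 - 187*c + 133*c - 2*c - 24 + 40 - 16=-14*c^3 - 119*c^2 - 56*c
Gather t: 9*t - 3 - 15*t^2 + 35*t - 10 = -15*t^2 + 44*t - 13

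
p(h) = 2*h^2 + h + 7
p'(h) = 4*h + 1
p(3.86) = 40.66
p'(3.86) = 16.44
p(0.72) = 8.76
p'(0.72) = 3.88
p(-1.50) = 10.00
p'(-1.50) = -5.00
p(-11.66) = 267.25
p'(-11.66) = -45.64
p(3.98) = 42.66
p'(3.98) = 16.92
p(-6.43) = 83.26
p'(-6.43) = -24.72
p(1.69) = 14.40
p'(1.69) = 7.76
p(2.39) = 20.81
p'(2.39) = 10.56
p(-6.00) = 73.00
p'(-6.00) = -23.00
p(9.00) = 178.00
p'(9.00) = 37.00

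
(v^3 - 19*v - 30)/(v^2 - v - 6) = (v^2 - 2*v - 15)/(v - 3)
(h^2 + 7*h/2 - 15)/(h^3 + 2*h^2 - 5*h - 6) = (h^2 + 7*h/2 - 15)/(h^3 + 2*h^2 - 5*h - 6)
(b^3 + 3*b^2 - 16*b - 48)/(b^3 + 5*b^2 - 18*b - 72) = (b + 4)/(b + 6)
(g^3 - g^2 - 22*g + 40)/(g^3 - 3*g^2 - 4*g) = (g^2 + 3*g - 10)/(g*(g + 1))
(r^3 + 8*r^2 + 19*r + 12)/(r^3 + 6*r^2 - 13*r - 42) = (r^3 + 8*r^2 + 19*r + 12)/(r^3 + 6*r^2 - 13*r - 42)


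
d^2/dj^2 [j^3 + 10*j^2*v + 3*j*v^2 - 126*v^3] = 6*j + 20*v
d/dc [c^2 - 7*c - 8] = 2*c - 7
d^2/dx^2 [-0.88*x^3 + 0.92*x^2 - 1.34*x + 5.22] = 1.84 - 5.28*x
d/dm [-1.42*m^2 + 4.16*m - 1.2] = 4.16 - 2.84*m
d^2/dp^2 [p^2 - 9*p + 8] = 2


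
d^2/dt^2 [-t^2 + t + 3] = -2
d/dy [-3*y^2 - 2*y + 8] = -6*y - 2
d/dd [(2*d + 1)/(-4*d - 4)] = -1/(4*(d + 1)^2)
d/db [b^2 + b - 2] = 2*b + 1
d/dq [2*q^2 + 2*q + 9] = 4*q + 2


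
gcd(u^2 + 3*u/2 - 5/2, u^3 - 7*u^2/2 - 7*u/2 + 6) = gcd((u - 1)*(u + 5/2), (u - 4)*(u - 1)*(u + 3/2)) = u - 1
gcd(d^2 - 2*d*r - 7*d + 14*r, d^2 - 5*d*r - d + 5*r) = 1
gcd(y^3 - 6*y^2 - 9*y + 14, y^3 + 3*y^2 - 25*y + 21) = y - 1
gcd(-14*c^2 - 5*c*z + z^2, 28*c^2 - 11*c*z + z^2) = -7*c + z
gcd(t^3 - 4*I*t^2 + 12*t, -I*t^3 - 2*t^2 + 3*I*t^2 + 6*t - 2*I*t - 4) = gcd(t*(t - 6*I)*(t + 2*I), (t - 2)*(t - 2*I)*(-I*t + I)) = 1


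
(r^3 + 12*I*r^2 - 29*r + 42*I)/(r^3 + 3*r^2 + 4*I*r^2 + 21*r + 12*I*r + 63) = (r^2 + 5*I*r + 6)/(r^2 + 3*r*(1 - I) - 9*I)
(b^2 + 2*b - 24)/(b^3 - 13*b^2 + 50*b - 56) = (b + 6)/(b^2 - 9*b + 14)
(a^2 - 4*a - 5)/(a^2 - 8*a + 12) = (a^2 - 4*a - 5)/(a^2 - 8*a + 12)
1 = 1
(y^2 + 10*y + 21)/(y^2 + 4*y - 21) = (y + 3)/(y - 3)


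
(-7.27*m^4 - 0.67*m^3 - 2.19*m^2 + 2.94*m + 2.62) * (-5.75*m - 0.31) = 41.8025*m^5 + 6.1062*m^4 + 12.8002*m^3 - 16.2261*m^2 - 15.9764*m - 0.8122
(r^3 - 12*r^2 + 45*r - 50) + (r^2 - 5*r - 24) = r^3 - 11*r^2 + 40*r - 74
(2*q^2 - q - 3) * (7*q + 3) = 14*q^3 - q^2 - 24*q - 9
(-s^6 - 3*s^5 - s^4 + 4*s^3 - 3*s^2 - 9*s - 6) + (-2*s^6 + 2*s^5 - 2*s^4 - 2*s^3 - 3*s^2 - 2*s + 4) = -3*s^6 - s^5 - 3*s^4 + 2*s^3 - 6*s^2 - 11*s - 2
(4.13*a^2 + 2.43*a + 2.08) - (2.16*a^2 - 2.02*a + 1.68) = 1.97*a^2 + 4.45*a + 0.4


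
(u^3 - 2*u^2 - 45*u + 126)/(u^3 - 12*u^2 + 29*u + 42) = (u^2 + 4*u - 21)/(u^2 - 6*u - 7)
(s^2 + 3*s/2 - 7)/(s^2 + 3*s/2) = (2*s^2 + 3*s - 14)/(s*(2*s + 3))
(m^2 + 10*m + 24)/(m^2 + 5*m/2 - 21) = 2*(m + 4)/(2*m - 7)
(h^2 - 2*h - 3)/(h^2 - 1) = (h - 3)/(h - 1)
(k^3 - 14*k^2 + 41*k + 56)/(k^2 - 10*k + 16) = (k^2 - 6*k - 7)/(k - 2)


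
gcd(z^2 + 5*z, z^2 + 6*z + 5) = z + 5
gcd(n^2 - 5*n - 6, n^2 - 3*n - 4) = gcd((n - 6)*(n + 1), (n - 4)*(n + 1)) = n + 1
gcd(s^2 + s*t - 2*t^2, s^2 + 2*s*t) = s + 2*t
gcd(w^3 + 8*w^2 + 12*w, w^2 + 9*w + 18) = w + 6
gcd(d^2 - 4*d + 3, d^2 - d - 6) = d - 3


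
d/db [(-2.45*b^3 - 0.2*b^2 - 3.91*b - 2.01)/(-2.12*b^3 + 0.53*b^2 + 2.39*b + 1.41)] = (-1.7225*b^4 - 28.2894*b^3 - 21.5528*b^2 + 1.5666*b - 0.7092)/(4.4944*b^6 - 2.2472*b^5 - 9.8527*b^4 - 3.445*b^3 + 7.2067*b^2 + 6.7398*b + 1.9881)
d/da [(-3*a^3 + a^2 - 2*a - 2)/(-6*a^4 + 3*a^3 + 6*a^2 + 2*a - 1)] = (-18*a^6 + 12*a^5 - 57*a^4 - 48*a^3 + 41*a^2 + 22*a + 6)/(36*a^8 - 36*a^7 - 63*a^6 + 12*a^5 + 60*a^4 + 18*a^3 - 8*a^2 - 4*a + 1)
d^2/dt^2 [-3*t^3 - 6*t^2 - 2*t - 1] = -18*t - 12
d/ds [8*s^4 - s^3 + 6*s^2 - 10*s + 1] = 32*s^3 - 3*s^2 + 12*s - 10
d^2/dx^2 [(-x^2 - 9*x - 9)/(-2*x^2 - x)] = 2*(34*x^3 + 108*x^2 + 54*x + 9)/(x^3*(8*x^3 + 12*x^2 + 6*x + 1))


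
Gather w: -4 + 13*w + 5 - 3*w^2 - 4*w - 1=-3*w^2 + 9*w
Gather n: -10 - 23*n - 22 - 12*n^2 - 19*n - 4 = -12*n^2 - 42*n - 36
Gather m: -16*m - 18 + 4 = -16*m - 14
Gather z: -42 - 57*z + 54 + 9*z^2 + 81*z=9*z^2 + 24*z + 12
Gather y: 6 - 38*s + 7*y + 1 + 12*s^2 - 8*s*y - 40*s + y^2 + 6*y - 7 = 12*s^2 - 78*s + y^2 + y*(13 - 8*s)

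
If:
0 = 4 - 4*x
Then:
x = 1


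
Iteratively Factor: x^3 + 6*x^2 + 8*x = (x + 4)*(x^2 + 2*x) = (x + 2)*(x + 4)*(x)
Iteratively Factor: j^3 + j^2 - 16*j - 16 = (j + 1)*(j^2 - 16) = (j + 1)*(j + 4)*(j - 4)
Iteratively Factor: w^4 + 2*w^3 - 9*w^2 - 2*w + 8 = (w - 2)*(w^3 + 4*w^2 - w - 4) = (w - 2)*(w - 1)*(w^2 + 5*w + 4) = (w - 2)*(w - 1)*(w + 4)*(w + 1)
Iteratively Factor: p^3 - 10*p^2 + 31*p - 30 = (p - 2)*(p^2 - 8*p + 15) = (p - 3)*(p - 2)*(p - 5)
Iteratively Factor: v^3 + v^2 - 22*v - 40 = (v + 4)*(v^2 - 3*v - 10) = (v - 5)*(v + 4)*(v + 2)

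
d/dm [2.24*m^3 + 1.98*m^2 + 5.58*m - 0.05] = 6.72*m^2 + 3.96*m + 5.58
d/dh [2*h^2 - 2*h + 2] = 4*h - 2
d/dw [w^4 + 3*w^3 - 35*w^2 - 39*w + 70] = 4*w^3 + 9*w^2 - 70*w - 39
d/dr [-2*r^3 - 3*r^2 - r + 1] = -6*r^2 - 6*r - 1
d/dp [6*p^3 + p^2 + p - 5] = 18*p^2 + 2*p + 1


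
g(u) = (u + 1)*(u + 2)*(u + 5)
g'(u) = (u + 1)*(u + 2) + (u + 1)*(u + 5) + (u + 2)*(u + 5) = 3*u^2 + 16*u + 17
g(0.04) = 10.69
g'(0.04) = 17.64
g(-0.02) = 9.66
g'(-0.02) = 16.68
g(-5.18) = -2.39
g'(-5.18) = 14.62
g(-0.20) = 6.91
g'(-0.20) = 13.92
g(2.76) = 138.89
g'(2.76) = 84.01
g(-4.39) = 4.94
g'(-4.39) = 4.58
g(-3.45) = 5.51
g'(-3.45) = -2.49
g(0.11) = 11.97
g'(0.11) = 18.80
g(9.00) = 1540.00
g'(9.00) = 404.00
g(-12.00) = -770.00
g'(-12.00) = 257.00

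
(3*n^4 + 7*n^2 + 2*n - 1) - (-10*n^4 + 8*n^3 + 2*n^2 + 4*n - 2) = 13*n^4 - 8*n^3 + 5*n^2 - 2*n + 1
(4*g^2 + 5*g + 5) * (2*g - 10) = 8*g^3 - 30*g^2 - 40*g - 50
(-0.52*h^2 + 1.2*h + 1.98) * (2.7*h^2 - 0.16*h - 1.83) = -1.404*h^4 + 3.3232*h^3 + 6.1056*h^2 - 2.5128*h - 3.6234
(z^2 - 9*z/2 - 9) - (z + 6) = z^2 - 11*z/2 - 15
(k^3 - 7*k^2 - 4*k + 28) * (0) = 0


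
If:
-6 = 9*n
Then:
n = -2/3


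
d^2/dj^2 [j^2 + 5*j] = 2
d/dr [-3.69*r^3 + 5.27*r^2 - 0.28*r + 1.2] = -11.07*r^2 + 10.54*r - 0.28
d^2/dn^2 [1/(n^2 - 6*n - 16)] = 2*(n^2 - 6*n - 4*(n - 3)^2 - 16)/(-n^2 + 6*n + 16)^3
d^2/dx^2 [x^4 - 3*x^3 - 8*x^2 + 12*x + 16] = 12*x^2 - 18*x - 16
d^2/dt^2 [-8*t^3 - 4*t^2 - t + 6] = -48*t - 8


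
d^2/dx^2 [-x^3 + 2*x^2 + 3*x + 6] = 4 - 6*x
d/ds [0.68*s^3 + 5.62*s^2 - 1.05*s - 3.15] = 2.04*s^2 + 11.24*s - 1.05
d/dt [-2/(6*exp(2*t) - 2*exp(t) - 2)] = (6*exp(t) - 1)*exp(t)/(-3*exp(2*t) + exp(t) + 1)^2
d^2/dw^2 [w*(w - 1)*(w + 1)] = 6*w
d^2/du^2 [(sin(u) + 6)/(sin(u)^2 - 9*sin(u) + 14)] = (-sin(u)^5 - 33*sin(u)^4 + 248*sin(u)^3 - 240*sin(u)^2 - 1360*sin(u) + 1056)/(sin(u)^2 - 9*sin(u) + 14)^3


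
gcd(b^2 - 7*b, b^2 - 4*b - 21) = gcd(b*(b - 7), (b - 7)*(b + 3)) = b - 7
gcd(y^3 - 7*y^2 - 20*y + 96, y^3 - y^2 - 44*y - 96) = y^2 - 4*y - 32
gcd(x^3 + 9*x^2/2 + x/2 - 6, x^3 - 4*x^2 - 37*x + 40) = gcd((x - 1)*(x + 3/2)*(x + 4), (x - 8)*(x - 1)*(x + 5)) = x - 1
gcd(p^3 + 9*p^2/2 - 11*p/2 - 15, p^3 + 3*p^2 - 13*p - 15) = p + 5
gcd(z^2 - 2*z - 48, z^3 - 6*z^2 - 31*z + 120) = z - 8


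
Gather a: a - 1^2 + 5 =a + 4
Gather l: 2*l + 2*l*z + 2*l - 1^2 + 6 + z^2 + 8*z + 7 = l*(2*z + 4) + z^2 + 8*z + 12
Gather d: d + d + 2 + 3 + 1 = 2*d + 6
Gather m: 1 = 1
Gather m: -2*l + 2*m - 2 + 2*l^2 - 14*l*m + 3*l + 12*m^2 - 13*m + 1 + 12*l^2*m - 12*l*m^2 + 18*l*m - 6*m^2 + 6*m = 2*l^2 + l + m^2*(6 - 12*l) + m*(12*l^2 + 4*l - 5) - 1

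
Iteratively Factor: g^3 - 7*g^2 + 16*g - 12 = (g - 2)*(g^2 - 5*g + 6) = (g - 2)^2*(g - 3)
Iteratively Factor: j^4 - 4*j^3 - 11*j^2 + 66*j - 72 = (j - 2)*(j^3 - 2*j^2 - 15*j + 36) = (j - 3)*(j - 2)*(j^2 + j - 12) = (j - 3)^2*(j - 2)*(j + 4)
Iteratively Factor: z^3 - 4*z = (z)*(z^2 - 4) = z*(z - 2)*(z + 2)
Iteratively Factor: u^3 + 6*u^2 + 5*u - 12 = (u + 4)*(u^2 + 2*u - 3) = (u + 3)*(u + 4)*(u - 1)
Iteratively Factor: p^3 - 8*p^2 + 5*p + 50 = (p + 2)*(p^2 - 10*p + 25) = (p - 5)*(p + 2)*(p - 5)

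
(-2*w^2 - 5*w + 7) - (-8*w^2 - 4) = 6*w^2 - 5*w + 11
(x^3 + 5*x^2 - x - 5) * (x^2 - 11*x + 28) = x^5 - 6*x^4 - 28*x^3 + 146*x^2 + 27*x - 140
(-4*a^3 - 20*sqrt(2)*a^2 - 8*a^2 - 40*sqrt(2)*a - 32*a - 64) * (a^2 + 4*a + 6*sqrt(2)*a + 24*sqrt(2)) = -4*a^5 - 44*sqrt(2)*a^4 - 24*a^4 - 264*sqrt(2)*a^3 - 304*a^3 - 1632*a^2 - 544*sqrt(2)*a^2 - 2176*a - 1152*sqrt(2)*a - 1536*sqrt(2)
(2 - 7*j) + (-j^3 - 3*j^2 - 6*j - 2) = -j^3 - 3*j^2 - 13*j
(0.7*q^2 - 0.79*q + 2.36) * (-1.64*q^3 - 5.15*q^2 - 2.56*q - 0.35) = -1.148*q^5 - 2.3094*q^4 - 1.5939*q^3 - 10.3766*q^2 - 5.7651*q - 0.826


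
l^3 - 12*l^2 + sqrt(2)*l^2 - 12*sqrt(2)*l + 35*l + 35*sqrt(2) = (l - 7)*(l - 5)*(l + sqrt(2))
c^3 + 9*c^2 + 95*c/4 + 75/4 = (c + 3/2)*(c + 5/2)*(c + 5)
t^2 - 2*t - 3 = (t - 3)*(t + 1)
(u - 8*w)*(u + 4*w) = u^2 - 4*u*w - 32*w^2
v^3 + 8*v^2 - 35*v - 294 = (v - 6)*(v + 7)^2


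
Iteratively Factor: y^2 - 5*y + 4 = (y - 4)*(y - 1)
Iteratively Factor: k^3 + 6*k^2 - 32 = (k + 4)*(k^2 + 2*k - 8) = (k - 2)*(k + 4)*(k + 4)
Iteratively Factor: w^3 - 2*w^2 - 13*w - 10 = (w + 2)*(w^2 - 4*w - 5) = (w - 5)*(w + 2)*(w + 1)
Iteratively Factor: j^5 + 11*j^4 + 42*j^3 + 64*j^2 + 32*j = (j + 4)*(j^4 + 7*j^3 + 14*j^2 + 8*j) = (j + 4)^2*(j^3 + 3*j^2 + 2*j) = (j + 1)*(j + 4)^2*(j^2 + 2*j) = (j + 1)*(j + 2)*(j + 4)^2*(j)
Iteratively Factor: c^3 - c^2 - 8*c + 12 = (c + 3)*(c^2 - 4*c + 4) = (c - 2)*(c + 3)*(c - 2)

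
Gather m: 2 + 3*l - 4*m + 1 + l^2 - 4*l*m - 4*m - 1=l^2 + 3*l + m*(-4*l - 8) + 2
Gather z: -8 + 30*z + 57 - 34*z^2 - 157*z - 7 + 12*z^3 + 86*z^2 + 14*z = 12*z^3 + 52*z^2 - 113*z + 42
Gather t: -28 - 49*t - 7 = -49*t - 35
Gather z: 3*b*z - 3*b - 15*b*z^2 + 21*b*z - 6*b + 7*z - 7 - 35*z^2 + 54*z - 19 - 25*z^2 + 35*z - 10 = -9*b + z^2*(-15*b - 60) + z*(24*b + 96) - 36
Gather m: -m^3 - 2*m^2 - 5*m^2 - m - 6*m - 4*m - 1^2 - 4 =-m^3 - 7*m^2 - 11*m - 5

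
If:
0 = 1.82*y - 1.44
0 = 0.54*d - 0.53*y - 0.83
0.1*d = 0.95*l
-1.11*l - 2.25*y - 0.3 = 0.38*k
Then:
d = 2.31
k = -6.19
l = 0.24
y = 0.79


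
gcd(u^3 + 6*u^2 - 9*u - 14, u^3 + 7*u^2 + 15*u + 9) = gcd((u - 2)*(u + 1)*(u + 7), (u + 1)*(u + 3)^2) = u + 1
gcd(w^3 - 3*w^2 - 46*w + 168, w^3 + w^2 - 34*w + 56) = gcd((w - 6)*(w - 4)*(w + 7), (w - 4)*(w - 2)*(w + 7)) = w^2 + 3*w - 28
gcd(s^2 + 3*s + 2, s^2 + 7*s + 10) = s + 2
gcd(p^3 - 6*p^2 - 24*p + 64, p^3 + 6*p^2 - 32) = p^2 + 2*p - 8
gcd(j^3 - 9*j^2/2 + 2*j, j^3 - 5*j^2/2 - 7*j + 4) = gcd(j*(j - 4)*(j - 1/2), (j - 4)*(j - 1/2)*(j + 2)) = j^2 - 9*j/2 + 2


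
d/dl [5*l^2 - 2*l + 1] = 10*l - 2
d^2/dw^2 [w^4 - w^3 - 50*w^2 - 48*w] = 12*w^2 - 6*w - 100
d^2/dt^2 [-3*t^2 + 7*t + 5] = -6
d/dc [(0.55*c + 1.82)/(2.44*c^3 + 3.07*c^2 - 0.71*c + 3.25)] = (-2.684*c^3 - 15.0109*c^2 - 11.1748*c + 3.0797)/(5.9536*c^6 + 14.9816*c^5 + 5.9601*c^4 + 11.5006*c^3 + 20.4591*c^2 - 4.615*c + 10.5625)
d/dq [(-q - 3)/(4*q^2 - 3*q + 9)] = (-4*q^2 + 3*q + (q + 3)*(8*q - 3) - 9)/(4*q^2 - 3*q + 9)^2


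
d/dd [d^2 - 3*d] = 2*d - 3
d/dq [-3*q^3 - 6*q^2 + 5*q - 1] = -9*q^2 - 12*q + 5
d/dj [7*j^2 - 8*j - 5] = 14*j - 8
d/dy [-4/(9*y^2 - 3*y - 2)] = 12*(6*y - 1)/(-9*y^2 + 3*y + 2)^2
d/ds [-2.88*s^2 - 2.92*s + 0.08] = -5.76*s - 2.92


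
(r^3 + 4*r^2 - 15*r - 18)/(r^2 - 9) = (r^2 + 7*r + 6)/(r + 3)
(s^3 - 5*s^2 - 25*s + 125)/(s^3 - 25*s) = (s - 5)/s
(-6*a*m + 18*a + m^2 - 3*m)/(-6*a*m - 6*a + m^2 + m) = (m - 3)/(m + 1)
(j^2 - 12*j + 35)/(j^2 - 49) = (j - 5)/(j + 7)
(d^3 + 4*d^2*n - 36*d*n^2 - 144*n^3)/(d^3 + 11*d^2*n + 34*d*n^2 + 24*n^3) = (d - 6*n)/(d + n)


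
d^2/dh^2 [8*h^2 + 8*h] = 16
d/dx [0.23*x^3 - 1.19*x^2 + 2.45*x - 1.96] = 0.69*x^2 - 2.38*x + 2.45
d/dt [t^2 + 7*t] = 2*t + 7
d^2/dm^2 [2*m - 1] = 0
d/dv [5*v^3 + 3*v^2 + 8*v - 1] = 15*v^2 + 6*v + 8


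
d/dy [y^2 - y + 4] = 2*y - 1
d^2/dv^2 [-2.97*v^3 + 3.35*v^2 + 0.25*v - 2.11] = 6.7 - 17.82*v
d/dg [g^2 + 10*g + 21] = 2*g + 10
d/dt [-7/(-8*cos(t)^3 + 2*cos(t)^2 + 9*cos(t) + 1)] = 7*(24*cos(t)^2 - 4*cos(t) - 9)*sin(t)/(3*cos(t) + cos(2*t) - 2*cos(3*t) + 2)^2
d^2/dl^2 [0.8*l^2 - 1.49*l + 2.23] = 1.60000000000000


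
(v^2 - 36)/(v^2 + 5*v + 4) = (v^2 - 36)/(v^2 + 5*v + 4)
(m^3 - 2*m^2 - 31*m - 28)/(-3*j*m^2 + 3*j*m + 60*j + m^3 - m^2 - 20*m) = (-m^2 + 6*m + 7)/(3*j*m - 15*j - m^2 + 5*m)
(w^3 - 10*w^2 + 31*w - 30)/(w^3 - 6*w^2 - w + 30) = (w - 2)/(w + 2)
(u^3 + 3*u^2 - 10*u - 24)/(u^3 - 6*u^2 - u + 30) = (u + 4)/(u - 5)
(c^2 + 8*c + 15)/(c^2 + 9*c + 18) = (c + 5)/(c + 6)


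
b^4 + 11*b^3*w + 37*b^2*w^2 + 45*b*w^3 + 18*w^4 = (b + w)^2*(b + 3*w)*(b + 6*w)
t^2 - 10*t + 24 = (t - 6)*(t - 4)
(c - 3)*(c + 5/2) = c^2 - c/2 - 15/2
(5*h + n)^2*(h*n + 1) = 25*h^3*n + 10*h^2*n^2 + 25*h^2 + h*n^3 + 10*h*n + n^2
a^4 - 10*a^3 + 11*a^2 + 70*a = a*(a - 7)*(a - 5)*(a + 2)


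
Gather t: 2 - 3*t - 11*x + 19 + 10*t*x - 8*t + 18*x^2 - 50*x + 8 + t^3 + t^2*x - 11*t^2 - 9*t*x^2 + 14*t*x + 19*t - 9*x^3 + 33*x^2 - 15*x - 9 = t^3 + t^2*(x - 11) + t*(-9*x^2 + 24*x + 8) - 9*x^3 + 51*x^2 - 76*x + 20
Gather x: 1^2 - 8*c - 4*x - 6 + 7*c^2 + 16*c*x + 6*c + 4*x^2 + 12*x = 7*c^2 - 2*c + 4*x^2 + x*(16*c + 8) - 5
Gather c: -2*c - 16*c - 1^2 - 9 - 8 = -18*c - 18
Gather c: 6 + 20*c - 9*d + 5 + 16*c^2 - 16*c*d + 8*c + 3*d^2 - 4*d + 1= 16*c^2 + c*(28 - 16*d) + 3*d^2 - 13*d + 12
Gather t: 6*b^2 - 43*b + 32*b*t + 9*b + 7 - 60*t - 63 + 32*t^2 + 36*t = 6*b^2 - 34*b + 32*t^2 + t*(32*b - 24) - 56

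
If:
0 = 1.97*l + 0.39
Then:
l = -0.20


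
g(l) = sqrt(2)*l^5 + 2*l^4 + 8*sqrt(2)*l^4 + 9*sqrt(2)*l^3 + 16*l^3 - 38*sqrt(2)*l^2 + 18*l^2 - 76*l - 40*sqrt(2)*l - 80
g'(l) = 5*sqrt(2)*l^4 + 8*l^3 + 32*sqrt(2)*l^3 + 27*sqrt(2)*l^2 + 48*l^2 - 76*sqrt(2)*l + 36*l - 76 - 40*sqrt(2)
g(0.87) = -195.14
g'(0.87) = -90.40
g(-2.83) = -44.93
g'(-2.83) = 6.48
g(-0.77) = -7.93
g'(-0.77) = -48.26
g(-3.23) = -40.82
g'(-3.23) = -27.48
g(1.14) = -209.81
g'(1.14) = -11.21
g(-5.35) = -84.09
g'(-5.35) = 354.67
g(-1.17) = 2.02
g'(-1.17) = -3.00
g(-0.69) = -12.18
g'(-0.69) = -58.11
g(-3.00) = -44.85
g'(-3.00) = -7.60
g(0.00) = -80.00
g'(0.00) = -132.57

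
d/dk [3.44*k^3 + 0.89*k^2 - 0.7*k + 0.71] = 10.32*k^2 + 1.78*k - 0.7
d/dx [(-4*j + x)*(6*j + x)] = 2*j + 2*x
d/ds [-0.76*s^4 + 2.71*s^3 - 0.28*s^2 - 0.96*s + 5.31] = -3.04*s^3 + 8.13*s^2 - 0.56*s - 0.96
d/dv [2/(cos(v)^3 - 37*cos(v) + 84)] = 2*(3*cos(v)^2 - 37)*sin(v)/(cos(v)^3 - 37*cos(v) + 84)^2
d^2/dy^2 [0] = 0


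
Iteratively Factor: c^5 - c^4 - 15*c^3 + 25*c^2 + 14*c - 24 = (c - 2)*(c^4 + c^3 - 13*c^2 - c + 12) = (c - 2)*(c - 1)*(c^3 + 2*c^2 - 11*c - 12) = (c - 2)*(c - 1)*(c + 1)*(c^2 + c - 12) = (c - 2)*(c - 1)*(c + 1)*(c + 4)*(c - 3)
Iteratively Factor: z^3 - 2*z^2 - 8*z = (z + 2)*(z^2 - 4*z) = (z - 4)*(z + 2)*(z)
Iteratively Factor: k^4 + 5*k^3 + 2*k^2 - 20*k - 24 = (k + 2)*(k^3 + 3*k^2 - 4*k - 12) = (k - 2)*(k + 2)*(k^2 + 5*k + 6) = (k - 2)*(k + 2)^2*(k + 3)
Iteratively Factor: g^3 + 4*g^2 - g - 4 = (g - 1)*(g^2 + 5*g + 4) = (g - 1)*(g + 1)*(g + 4)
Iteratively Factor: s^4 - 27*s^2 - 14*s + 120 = (s - 5)*(s^3 + 5*s^2 - 2*s - 24) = (s - 5)*(s + 3)*(s^2 + 2*s - 8) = (s - 5)*(s - 2)*(s + 3)*(s + 4)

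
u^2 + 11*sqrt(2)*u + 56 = (u + 4*sqrt(2))*(u + 7*sqrt(2))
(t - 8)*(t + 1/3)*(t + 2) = t^3 - 17*t^2/3 - 18*t - 16/3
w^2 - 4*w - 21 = (w - 7)*(w + 3)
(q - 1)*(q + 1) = q^2 - 1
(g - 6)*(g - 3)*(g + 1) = g^3 - 8*g^2 + 9*g + 18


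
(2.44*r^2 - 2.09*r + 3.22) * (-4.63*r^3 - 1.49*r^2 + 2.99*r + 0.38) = -11.2972*r^5 + 6.0411*r^4 - 4.4989*r^3 - 10.1197*r^2 + 8.8336*r + 1.2236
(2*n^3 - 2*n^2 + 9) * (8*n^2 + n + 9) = 16*n^5 - 14*n^4 + 16*n^3 + 54*n^2 + 9*n + 81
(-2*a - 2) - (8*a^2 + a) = -8*a^2 - 3*a - 2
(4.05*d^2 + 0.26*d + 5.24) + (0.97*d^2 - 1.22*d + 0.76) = 5.02*d^2 - 0.96*d + 6.0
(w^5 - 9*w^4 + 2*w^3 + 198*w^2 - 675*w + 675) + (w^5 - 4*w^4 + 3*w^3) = 2*w^5 - 13*w^4 + 5*w^3 + 198*w^2 - 675*w + 675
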